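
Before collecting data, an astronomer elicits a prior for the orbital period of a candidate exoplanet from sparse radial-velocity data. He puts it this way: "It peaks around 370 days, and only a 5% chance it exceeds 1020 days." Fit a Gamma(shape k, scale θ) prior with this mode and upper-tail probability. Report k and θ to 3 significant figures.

Gamma(k,θ) with k>1 has mode (k−1)θ, so θ = 370/(k−1).
Need P(X < 1020) = 0.95 with θ tied to k this way. Start at k = 2, θ = 370: P(X<1020) ≈ 0.761.
Too low — raise k to concentrate. Iterating converges to k ≈ 3.61.
Then θ = 370/(3.61−1) ≈ 142.

k ≈ 3.61, θ ≈ 142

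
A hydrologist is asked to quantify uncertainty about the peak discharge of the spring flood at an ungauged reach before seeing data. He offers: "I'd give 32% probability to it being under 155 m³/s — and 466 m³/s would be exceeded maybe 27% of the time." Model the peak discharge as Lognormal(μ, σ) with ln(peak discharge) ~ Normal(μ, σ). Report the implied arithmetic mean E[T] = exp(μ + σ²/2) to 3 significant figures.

E[T] ≈ 419 m³/s

If T ~ Lognormal(μ,σ) then ln T ~ Normal(μ,σ), so the p-quantile of ln T is μ + z_p·σ.
ln(155) = 5.043 and ln(466) = 6.144; z_{0.32} = -0.4677, z_{0.73} = 0.6128.
σ = (6.144 − 5.043)/(0.6128 − (-0.4677)) = 1.019.
μ = 5.043 − (-0.4677)·1.019 = 5.520.
E[T] = exp(μ + σ²/2) = exp(5.520 + 0.5189) = 419 m³/s.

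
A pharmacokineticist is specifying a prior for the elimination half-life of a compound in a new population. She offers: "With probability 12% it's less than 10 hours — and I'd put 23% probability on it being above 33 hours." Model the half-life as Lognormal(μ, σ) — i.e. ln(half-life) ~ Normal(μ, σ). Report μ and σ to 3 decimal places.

μ ≈ 3.036, σ ≈ 0.624

If T ~ Lognormal(μ,σ) then ln T ~ Normal(μ,σ), so the p-quantile of ln T is μ + z_p·σ.
ln(10) = 2.303 and ln(33) = 3.497; z_{0.12} = -1.175, z_{0.77} = 0.7388.
σ = (3.497 − 2.303)/(0.7388 − (-1.175)) = 0.624.
μ = 2.303 − (-1.175)·0.624 = 3.036.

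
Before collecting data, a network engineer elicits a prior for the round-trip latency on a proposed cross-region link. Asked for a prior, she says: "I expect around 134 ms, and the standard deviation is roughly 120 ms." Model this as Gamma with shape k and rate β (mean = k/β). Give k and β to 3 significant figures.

For Gamma(k, rate β): mean = k/β, variance = k/β², so CV = 1/√k.
CV = SD/mean = 120/134 = 0.8955, hence k = 1/CV² = 1.25.
Then β = k/mean = 1.25/134 = 0.00931.

k ≈ 1.25, β ≈ 0.00931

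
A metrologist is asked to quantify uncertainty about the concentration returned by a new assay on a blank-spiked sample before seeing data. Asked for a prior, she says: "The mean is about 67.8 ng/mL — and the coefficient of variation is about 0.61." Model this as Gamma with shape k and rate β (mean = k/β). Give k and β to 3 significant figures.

For Gamma(k, rate β): mean = k/β, variance = k/β², so CV = 1/√k.
CV = 0.61, hence k = 1/CV² = 2.69.
Then β = k/mean = 2.69/67.8 = 0.0396.

k ≈ 2.69, β ≈ 0.0396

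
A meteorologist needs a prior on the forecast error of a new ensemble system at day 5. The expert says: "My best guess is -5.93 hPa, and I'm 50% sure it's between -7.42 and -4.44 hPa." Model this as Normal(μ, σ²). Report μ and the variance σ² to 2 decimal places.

A symmetric 50% interval runs μ ± z·σ with z = 0.6745.
Half-width = 1.49, so σ = 1.49/0.6745 = 2.209 and σ² = 4.88.
μ is the stated best guess, -5.93.

μ = -5.93, σ² = 4.88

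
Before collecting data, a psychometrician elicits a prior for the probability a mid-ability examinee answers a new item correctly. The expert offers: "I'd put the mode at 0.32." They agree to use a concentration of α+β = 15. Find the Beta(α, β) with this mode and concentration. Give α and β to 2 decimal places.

α = 5.16, β = 9.84

For α,β > 1 the Beta mode is (α−1)/(α+β−2). With α+β = 15, the mode is (α−1)/13.
Set (α−1)/13 = 0.32 → α = 1 + 0.32·13 = 5.16.
β = 15 − α = 9.84.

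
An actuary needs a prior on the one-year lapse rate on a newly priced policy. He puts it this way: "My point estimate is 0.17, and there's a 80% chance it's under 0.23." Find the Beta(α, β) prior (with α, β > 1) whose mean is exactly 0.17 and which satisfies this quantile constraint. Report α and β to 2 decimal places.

α ≈ 4.19, β ≈ 20.45

With mean 0.17 fixed, write α = 0.17s, β = 0.83s where s = α+β.
Need P(θ < 0.23) = 0.8 under Beta(0.17s, 0.83s). Normal approximation: (q−m)/√(m(1−m)/s) ≈ z_{0.8} = 0.842, so s ≈ 0.17·0.83·(0.842)²/(0.23−0.17)² = 27.8.
At s = 27.8: P(θ<0.23) ≈ 0.811. Adjusting to match 0.8 gives s ≈ 24.64.
So α = 0.17·24.64 ≈ 4.19, β = 0.83·24.64 ≈ 20.45.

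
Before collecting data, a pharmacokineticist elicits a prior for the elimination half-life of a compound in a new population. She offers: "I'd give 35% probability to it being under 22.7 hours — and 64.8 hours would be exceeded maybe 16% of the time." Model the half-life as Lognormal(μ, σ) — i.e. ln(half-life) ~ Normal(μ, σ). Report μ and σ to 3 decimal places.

If T ~ Lognormal(μ,σ) then ln T ~ Normal(μ,σ), so the p-quantile of ln T is μ + z_p·σ.
ln(22.7) = 3.122 and ln(64.8) = 4.171; z_{0.35} = -0.3853, z_{0.84} = 0.9945.
σ = (4.171 − 3.122)/(0.9945 − (-0.3853)) = 0.760.
μ = 3.122 − (-0.3853)·0.760 = 3.415.

μ ≈ 3.415, σ ≈ 0.760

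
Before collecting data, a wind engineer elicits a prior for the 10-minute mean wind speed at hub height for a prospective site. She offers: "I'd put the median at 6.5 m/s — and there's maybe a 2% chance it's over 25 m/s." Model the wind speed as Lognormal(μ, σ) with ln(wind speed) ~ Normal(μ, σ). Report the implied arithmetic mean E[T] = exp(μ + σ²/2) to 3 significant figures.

If T ~ Lognormal(μ,σ) then ln T ~ Normal(μ,σ), so the p-quantile of ln T is μ + z_p·σ.
ln(6.5) = 1.872 and ln(25) = 3.219; z_{0.5} = 0, z_{0.98} = 2.054.
σ = (3.219 − 1.872)/(2.054 − (0)) = 0.656.
μ = 1.872 − (0)·0.656 = 1.872.
E[T] = exp(μ + σ²/2) = exp(1.872 + 0.2151) = 8.06 m/s.

E[T] ≈ 8.06 m/s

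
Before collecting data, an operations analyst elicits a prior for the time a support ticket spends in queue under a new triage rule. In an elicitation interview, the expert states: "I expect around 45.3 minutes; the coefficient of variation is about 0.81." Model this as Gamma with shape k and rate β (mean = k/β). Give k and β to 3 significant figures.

For Gamma(k, rate β): mean = k/β, variance = k/β², so CV = 1/√k.
CV = 0.81, hence k = 1/CV² = 1.52.
Then β = k/mean = 1.52/45.3 = 0.0336.

k ≈ 1.52, β ≈ 0.0336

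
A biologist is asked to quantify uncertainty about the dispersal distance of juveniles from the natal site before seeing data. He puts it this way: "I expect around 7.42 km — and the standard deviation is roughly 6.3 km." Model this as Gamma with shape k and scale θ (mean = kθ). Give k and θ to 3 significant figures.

k ≈ 1.39, θ ≈ 5.35

For Gamma(k, scale θ): mean = kθ, variance = kθ², so CV = 1/√k.
CV = SD/mean = 6.3/7.42 = 0.8491, hence k = 1/CV² = 1.39.
Then θ = mean/k = 7.42/1.39 = 5.35.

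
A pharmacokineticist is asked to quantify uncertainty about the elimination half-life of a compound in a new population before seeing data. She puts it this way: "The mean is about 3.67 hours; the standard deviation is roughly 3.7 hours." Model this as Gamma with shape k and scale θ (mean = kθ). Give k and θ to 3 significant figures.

k ≈ 0.984, θ ≈ 3.73

For Gamma(k, scale θ): mean = kθ, variance = kθ², so CV = 1/√k.
CV = SD/mean = 3.7/3.67 = 1.008, hence k = 1/CV² = 0.984.
Then θ = mean/k = 3.67/0.984 = 3.73.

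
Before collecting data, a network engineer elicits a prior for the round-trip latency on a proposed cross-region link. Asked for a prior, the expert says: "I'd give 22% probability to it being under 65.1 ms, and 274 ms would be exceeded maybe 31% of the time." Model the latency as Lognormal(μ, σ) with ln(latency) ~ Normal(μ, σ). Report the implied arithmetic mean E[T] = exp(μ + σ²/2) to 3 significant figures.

If T ~ Lognormal(μ,σ) then ln T ~ Normal(μ,σ), so the p-quantile of ln T is μ + z_p·σ.
ln(65.1) = 4.176 and ln(274) = 5.613; z_{0.22} = -0.7722, z_{0.69} = 0.4959.
σ = (5.613 − 4.176)/(0.4959 − (-0.7722)) = 1.133.
μ = 4.176 − (-0.7722)·1.133 = 5.051.
E[T] = exp(μ + σ²/2) = exp(5.051 + 0.6423) = 297 ms.

E[T] ≈ 297 ms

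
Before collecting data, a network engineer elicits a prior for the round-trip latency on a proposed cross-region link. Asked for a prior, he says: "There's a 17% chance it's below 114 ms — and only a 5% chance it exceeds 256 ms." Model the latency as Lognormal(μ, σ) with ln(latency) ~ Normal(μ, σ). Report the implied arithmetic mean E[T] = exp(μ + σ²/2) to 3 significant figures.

If T ~ Lognormal(μ,σ) then ln T ~ Normal(μ,σ), so the p-quantile of ln T is μ + z_p·σ.
ln(114) = 4.736 and ln(256) = 5.545; z_{0.17} = -0.9542, z_{0.95} = 1.645.
σ = (5.545 − 4.736)/(1.645 − (-0.9542)) = 0.311.
μ = 4.736 − (-0.9542)·0.311 = 5.033.
E[T] = exp(μ + σ²/2) = exp(5.033 + 0.0484) = 161 ms.

E[T] ≈ 161 ms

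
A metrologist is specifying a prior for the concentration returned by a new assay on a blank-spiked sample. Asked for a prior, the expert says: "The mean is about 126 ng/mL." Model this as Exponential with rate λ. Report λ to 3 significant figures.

λ ≈ 0.00794

Exponential mean = 1/λ, so λ = 1/126.0 = 0.00794.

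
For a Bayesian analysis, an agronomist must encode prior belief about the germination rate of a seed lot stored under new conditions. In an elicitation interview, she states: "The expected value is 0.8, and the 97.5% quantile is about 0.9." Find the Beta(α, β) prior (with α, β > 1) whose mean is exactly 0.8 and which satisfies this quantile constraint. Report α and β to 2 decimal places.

With mean 0.8 fixed, write α = 0.8s, β = 0.2s where s = α+β.
Need P(θ < 0.9) = 0.975 under Beta(0.8s, 0.2s). Normal approximation: (q−m)/√(m(1−m)/s) ≈ z_{0.975} = 1.96, so s ≈ 0.8·0.2·(1.96)²/(0.9−0.8)² = 61.5.
At s = 61.5: P(θ<0.9) ≈ 0.988. Adjusting to match 0.975 gives s ≈ 47.14.
So α = 0.8·47.14 ≈ 37.71, β = 0.2·47.14 ≈ 9.43.

α ≈ 37.71, β ≈ 9.43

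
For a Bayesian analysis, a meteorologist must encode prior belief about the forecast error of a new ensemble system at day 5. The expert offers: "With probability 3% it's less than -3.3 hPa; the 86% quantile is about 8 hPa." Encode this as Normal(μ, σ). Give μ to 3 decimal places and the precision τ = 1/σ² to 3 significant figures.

The p-quantile of Normal(μ,σ) is μ + z_p·σ, with z_{0.03} = -1.881 and z_{0.86} = 1.08.
Eliminate σ: μ = (z₂·x₁ − z₁·x₂)/(z₂ − z₁) = (1.08·-3.3 − (-1.881)·8)/2.961 = 3.877.
Then σ = (x₂ − x₁)/(z₂ − z₁) = (8 − -3.3)/2.961 = 3.816.
Precision τ = 1/σ² = 1/3.816² = 0.0687.

μ = 3.877, τ = 0.0687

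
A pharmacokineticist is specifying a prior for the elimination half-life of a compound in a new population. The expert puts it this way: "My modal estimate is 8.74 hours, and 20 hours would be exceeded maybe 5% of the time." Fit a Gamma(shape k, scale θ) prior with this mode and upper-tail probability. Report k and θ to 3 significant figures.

k ≈ 5, θ ≈ 2.18

Gamma(k,θ) with k>1 has mode (k−1)θ, so θ = 8.74/(k−1).
Need P(X < 20) = 0.95 with θ tied to k this way. Start at k = 2, θ = 8.74: P(X<20) ≈ 0.666.
Too low — raise k to concentrate. Iterating converges to k ≈ 5.
Then θ = 8.74/(5−1) ≈ 2.18.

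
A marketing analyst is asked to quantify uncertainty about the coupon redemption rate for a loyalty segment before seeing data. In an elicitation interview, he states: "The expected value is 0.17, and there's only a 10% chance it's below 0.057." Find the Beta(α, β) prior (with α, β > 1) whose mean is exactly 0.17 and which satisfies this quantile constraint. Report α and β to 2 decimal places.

With mean 0.17 fixed, write α = 0.17s, β = 0.83s where s = α+β.
Need P(θ < 0.057) = 0.1 under Beta(0.17s, 0.83s). Normal approximation: (q−m)/√(m(1−m)/s) ≈ z_{0.1} = -1.28, so s ≈ 0.17·0.83·(-1.28)²/(0.057−0.17)² = 18.1.
At s = 18.1: P(θ<0.057) ≈ 0.062. Adjusting to match 0.1 gives s ≈ 13.62.
So α = 0.17·13.62 ≈ 2.31, β = 0.83·13.62 ≈ 11.30.

α ≈ 2.31, β ≈ 11.30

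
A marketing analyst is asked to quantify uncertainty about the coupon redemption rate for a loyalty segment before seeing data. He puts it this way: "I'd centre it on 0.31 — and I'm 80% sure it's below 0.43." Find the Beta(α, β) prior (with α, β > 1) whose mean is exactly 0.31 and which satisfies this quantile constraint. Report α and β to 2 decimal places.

α ≈ 3.06, β ≈ 6.80

With mean 0.31 fixed, write α = 0.31s, β = 0.69s where s = α+β.
Need P(θ < 0.43) = 0.8 under Beta(0.31s, 0.69s). Normal approximation: (q−m)/√(m(1−m)/s) ≈ z_{0.8} = 0.842, so s ≈ 0.31·0.69·(0.842)²/(0.43−0.31)² = 10.5.
At s = 10.5: P(θ<0.43) ≈ 0.806. Adjusting to match 0.8 gives s ≈ 9.86.
So α = 0.31·9.86 ≈ 3.06, β = 0.69·9.86 ≈ 6.80.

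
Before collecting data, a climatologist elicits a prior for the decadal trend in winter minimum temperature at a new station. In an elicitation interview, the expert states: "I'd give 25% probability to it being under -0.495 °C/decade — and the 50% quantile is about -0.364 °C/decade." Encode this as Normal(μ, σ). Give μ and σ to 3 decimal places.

For Normal(μ,σ), the p-quantile is μ + z_p·σ. Here z_{0.25} = -0.6745, z_{0.5} = 0.
So -0.495 = μ − 0.6745σ and -0.364 = μ + 0σ.
Subtracting: σ = (-0.364 − -0.495)/(0 − (-0.6745)) = 0.194.
Then μ = -0.495 − (-0.6745)·0.194 = -0.364.

μ = -0.364, σ = 0.194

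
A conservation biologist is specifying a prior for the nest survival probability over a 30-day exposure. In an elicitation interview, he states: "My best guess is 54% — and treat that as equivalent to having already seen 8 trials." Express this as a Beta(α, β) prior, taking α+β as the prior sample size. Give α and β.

α = 4.32, β = 3.68

Under the effective-sample-size interpretation, Beta(α, β) has prior mean α/(α+β) and prior sample size α+β.
So α+β = 8 and α/(α+β) = 0.54, giving α = 0.54·8 = 4.32 and β = 8 − 4.32 = 3.68.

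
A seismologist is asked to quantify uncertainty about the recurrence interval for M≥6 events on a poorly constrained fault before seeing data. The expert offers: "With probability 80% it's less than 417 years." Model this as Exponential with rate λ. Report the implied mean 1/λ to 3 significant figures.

mean ≈ 259 years

P(T < 417.0) = 1 − e^(−λ·417.0) = 0.8, so λ = −ln(1−0.8)/417.0 = −ln(0.2)/417.0 = 0.00386.
Mean = 1/λ = 259 years.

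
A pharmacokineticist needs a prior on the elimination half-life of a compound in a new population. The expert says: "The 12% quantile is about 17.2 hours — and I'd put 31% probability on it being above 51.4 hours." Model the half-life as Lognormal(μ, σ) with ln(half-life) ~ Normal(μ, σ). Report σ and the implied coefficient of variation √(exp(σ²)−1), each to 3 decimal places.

If T ~ Lognormal(μ,σ) then ln T ~ Normal(μ,σ), so the p-quantile of ln T is μ + z_p·σ.
ln(17.2) = 2.845 and ln(51.4) = 3.94; z_{0.12} = -1.175, z_{0.69} = 0.4959.
σ = (3.94 − 2.845)/(0.4959 − (-1.175)) = 0.655.
μ = 2.845 − (-1.175)·0.655 = 3.615.
CV = √(exp(σ²)−1) = √(exp(0.4293)−1) = 0.732.

σ ≈ 0.655, CV ≈ 0.732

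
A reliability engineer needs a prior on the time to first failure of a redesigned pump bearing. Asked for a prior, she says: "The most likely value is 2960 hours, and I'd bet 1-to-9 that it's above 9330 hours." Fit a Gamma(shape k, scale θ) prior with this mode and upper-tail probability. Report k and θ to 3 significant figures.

Gamma(k,θ) with k>1 has mode (k−1)θ, so θ = 2960/(k−1).
Need P(X < 9330) = 0.9 with θ tied to k this way. Start at k = 2, θ = 2960: P(X<9330) ≈ 0.822.
Too low — raise k to concentrate. Iterating converges to k ≈ 2.44.
Then θ = 2960/(2.44−1) ≈ 2060.

k ≈ 2.44, θ ≈ 2060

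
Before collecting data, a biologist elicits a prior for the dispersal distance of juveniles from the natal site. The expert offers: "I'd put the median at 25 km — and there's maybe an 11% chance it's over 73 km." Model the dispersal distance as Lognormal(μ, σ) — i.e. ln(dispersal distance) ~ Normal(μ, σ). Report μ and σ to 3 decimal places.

μ ≈ 3.219, σ ≈ 0.874

If T ~ Lognormal(μ,σ) then ln T ~ Normal(μ,σ), so the p-quantile of ln T is μ + z_p·σ.
ln(25) = 3.219 and ln(73) = 4.29; z_{0.5} = 0, z_{0.89} = 1.227.
σ = (4.29 − 3.219)/(1.227 − (0)) = 0.874.
μ = 3.219 − (0)·0.874 = 3.219.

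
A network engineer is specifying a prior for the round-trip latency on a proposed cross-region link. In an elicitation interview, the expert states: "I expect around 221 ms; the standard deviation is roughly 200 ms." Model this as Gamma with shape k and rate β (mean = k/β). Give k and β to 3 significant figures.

k ≈ 1.22, β ≈ 0.00552

For Gamma(k, rate β): mean = k/β, variance = k/β², so CV = 1/√k.
CV = SD/mean = 200/221 = 0.905, hence k = 1/CV² = 1.22.
Then β = k/mean = 1.22/221 = 0.00552.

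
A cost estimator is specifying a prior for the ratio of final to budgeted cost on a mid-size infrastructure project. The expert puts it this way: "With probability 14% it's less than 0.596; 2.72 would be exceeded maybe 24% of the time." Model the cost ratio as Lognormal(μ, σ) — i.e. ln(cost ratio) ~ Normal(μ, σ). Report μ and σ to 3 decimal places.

μ ≈ 0.400, σ ≈ 0.850

If T ~ Lognormal(μ,σ) then ln T ~ Normal(μ,σ), so the p-quantile of ln T is μ + z_p·σ.
ln(0.596) = -0.5175 and ln(2.72) = 1.001; z_{0.14} = -1.08, z_{0.76} = 0.7063.
σ = (1.001 − -0.5175)/(0.7063 − (-1.08)) = 0.850.
μ = -0.5175 − (-1.08)·0.850 = 0.400.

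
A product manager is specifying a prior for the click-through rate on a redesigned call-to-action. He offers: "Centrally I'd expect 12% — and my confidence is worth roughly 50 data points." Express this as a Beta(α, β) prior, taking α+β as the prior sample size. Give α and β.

α = 6, β = 44

Under the effective-sample-size interpretation, Beta(α, β) has prior mean α/(α+β) and prior sample size α+β.
So α+β = 50 and α/(α+β) = 0.12, giving α = 0.12·50 = 6 and β = 50 − 6 = 44.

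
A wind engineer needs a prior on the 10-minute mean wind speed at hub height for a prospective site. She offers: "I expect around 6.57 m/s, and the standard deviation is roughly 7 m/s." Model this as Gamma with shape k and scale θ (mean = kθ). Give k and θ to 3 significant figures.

k ≈ 0.881, θ ≈ 7.46

For Gamma(k, scale θ): mean = kθ, variance = kθ², so CV = 1/√k.
CV = SD/mean = 7/6.57 = 1.065, hence k = 1/CV² = 0.881.
Then θ = mean/k = 6.57/0.881 = 7.46.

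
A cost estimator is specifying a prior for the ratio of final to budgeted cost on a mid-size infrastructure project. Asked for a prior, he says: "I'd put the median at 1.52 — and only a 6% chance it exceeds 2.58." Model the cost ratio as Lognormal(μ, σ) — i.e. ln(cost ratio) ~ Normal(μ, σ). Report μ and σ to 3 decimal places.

If T ~ Lognormal(μ,σ) then ln T ~ Normal(μ,σ), so the p-quantile of ln T is μ + z_p·σ.
ln(1.52) = 0.4187 and ln(2.58) = 0.9478; z_{0.5} = 0, z_{0.94} = 1.555.
σ = (0.9478 − 0.4187)/(1.555 − (0)) = 0.340.
μ = 0.4187 − (0)·0.340 = 0.419.

μ ≈ 0.419, σ ≈ 0.340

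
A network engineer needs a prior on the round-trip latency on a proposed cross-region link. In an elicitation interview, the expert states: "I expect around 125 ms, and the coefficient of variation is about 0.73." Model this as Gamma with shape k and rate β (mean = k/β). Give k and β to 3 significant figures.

k ≈ 1.88, β ≈ 0.015

For Gamma(k, rate β): mean = k/β, variance = k/β², so CV = 1/√k.
CV = 0.73, hence k = 1/CV² = 1.88.
Then β = k/mean = 1.88/125 = 0.015.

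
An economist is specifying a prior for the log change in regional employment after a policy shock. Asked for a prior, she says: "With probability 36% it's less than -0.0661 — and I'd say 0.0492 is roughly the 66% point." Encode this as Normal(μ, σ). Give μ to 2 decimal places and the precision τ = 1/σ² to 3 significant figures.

The p-quantile of Normal(μ,σ) is μ + z_p·σ, with z_{0.36} = -0.3585 and z_{0.66} = 0.4125.
Eliminate σ: μ = (z₂·x₁ − z₁·x₂)/(z₂ − z₁) = (0.4125·-0.0661 − (-0.3585)·0.0492)/0.7709 = -0.01.
Then σ = (x₂ − x₁)/(z₂ − z₁) = (0.0492 − -0.0661)/0.7709 = 0.15.
Precision τ = 1/σ² = 1/0.1496² = 44.7.

μ = -0.01, τ = 44.7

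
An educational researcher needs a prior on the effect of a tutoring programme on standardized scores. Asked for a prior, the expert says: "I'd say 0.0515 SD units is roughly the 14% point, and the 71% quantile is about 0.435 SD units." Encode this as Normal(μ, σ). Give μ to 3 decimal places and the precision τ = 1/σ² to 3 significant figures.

The p-quantile of Normal(μ,σ) is μ + z_p·σ, with z_{0.14} = -1.08 and z_{0.71} = 0.5534.
Eliminate σ: μ = (z₂·x₁ − z₁·x₂)/(z₂ − z₁) = (0.5534·0.0515 − (-1.08)·0.435)/1.634 = 0.305.
Then σ = (x₂ − x₁)/(z₂ − z₁) = (0.435 − 0.0515)/1.634 = 0.235.
Precision τ = 1/σ² = 1/0.2347² = 18.1.

μ = 0.305, τ = 18.1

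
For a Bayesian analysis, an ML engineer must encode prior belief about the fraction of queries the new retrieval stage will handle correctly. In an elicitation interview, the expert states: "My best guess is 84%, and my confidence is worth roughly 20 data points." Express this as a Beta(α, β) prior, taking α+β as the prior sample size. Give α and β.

Under the effective-sample-size interpretation, Beta(α, β) has prior mean α/(α+β) and prior sample size α+β.
So α+β = 20 and α/(α+β) = 0.84, giving α = 0.84·20 = 16.8 and β = 20 − 16.8 = 3.2.

α = 16.8, β = 3.2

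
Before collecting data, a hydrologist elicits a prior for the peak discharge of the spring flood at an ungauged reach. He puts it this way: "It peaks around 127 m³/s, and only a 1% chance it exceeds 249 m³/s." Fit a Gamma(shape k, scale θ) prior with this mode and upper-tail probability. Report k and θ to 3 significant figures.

k ≈ 11.9, θ ≈ 11.7

Gamma(k,θ) with k>1 has mode (k−1)θ, so θ = 127/(k−1).
Need P(X < 249) = 0.99 with θ tied to k this way. Start at k = 2, θ = 127: P(X<249) ≈ 0.583.
Too low — raise k to concentrate. Iterating converges to k ≈ 11.9.
Then θ = 127/(11.9−1) ≈ 11.7.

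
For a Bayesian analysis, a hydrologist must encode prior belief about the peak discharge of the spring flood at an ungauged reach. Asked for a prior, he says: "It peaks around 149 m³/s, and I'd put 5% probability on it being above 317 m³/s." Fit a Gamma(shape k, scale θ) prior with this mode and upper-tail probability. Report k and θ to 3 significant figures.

k ≈ 5.84, θ ≈ 30.8

Gamma(k,θ) with k>1 has mode (k−1)θ, so θ = 149/(k−1).
Need P(X < 317) = 0.95 with θ tied to k this way. Start at k = 2, θ = 149: P(X<317) ≈ 0.627.
Too low — raise k to concentrate. Iterating converges to k ≈ 5.84.
Then θ = 149/(5.84−1) ≈ 30.8.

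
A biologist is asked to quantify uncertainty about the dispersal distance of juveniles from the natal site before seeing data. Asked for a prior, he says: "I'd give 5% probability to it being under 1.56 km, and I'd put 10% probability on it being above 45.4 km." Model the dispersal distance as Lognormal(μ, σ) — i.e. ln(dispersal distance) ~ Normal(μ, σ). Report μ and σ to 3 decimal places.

If T ~ Lognormal(μ,σ) then ln T ~ Normal(μ,σ), so the p-quantile of ln T is μ + z_p·σ.
ln(1.56) = 0.4447 and ln(45.4) = 3.816; z_{0.05} = -1.645, z_{0.9} = 1.282.
σ = (3.816 − 0.4447)/(1.282 − (-1.645)) = 1.152.
μ = 0.4447 − (-1.645)·1.152 = 2.339.

μ ≈ 2.339, σ ≈ 1.152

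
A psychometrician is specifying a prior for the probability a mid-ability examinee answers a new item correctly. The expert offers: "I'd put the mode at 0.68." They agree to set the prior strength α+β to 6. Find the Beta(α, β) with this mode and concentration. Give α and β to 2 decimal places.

α = 3.72, β = 2.28

For α,β > 1 the Beta mode is (α−1)/(α+β−2). With α+β = 6, the mode is (α−1)/4.
Set (α−1)/4 = 0.68 → α = 1 + 0.68·4 = 3.72.
β = 6 − α = 2.28.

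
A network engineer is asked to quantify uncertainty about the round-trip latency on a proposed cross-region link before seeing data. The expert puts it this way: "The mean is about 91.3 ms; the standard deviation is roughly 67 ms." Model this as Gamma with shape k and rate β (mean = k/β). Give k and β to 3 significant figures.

k ≈ 1.86, β ≈ 0.0203

For Gamma(k, rate β): mean = k/β, variance = k/β², so CV = 1/√k.
CV = SD/mean = 67/91.3 = 0.7338, hence k = 1/CV² = 1.86.
Then β = k/mean = 1.86/91.3 = 0.0203.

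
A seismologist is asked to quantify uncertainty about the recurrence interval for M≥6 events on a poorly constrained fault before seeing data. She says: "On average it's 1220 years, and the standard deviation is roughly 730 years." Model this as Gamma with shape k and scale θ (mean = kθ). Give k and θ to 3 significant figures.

For Gamma(k, scale θ): mean = kθ, variance = kθ², so CV = 1/√k.
CV = SD/mean = 730/1220 = 0.5984, hence k = 1/CV² = 2.79.
Then θ = mean/k = 1220/2.79 = 437.

k ≈ 2.79, θ ≈ 437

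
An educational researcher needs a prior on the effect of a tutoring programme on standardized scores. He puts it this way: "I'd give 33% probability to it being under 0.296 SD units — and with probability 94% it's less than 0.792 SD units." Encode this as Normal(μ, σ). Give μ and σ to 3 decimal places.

For Normal(μ,σ), the p-quantile is μ + z_p·σ. Here z_{0.33} = -0.4399, z_{0.94} = 1.555.
So 0.296 = μ − 0.4399σ and 0.792 = μ + 1.555σ.
Subtracting: σ = (0.792 − 0.296)/(1.555 − (-0.4399)) = 0.249.
Then μ = 0.296 − (-0.4399)·0.249 = 0.405.

μ = 0.405, σ = 0.249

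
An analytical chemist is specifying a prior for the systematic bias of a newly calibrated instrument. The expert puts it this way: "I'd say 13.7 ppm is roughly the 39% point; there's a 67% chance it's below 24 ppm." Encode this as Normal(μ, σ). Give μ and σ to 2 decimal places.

μ = 17.70, σ = 14.32

The p-quantile of Normal(μ,σ) is μ + z_p·σ, with z_{0.39} = -0.2793 and z_{0.67} = 0.4399.
Eliminate σ: μ = (z₂·x₁ − z₁·x₂)/(z₂ − z₁) = (0.4399·13.7 − (-0.2793)·24)/0.7192 = 17.70.
Then σ = (x₂ − x₁)/(z₂ − z₁) = (24 − 13.7)/0.7192 = 14.32.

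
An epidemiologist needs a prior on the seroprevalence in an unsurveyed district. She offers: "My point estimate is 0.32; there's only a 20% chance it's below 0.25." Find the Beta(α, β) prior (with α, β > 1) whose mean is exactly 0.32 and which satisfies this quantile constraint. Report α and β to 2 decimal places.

With mean 0.32 fixed, write α = 0.32s, β = 0.68s where s = α+β.
Need P(θ < 0.25) = 0.2 under Beta(0.32s, 0.68s). Normal approximation: (q−m)/√(m(1−m)/s) ≈ z_{0.2} = -0.842, so s ≈ 0.32·0.68·(-0.842)²/(0.25−0.32)² = 31.5.
At s = 31.5: P(θ<0.25) ≈ 0.204. Adjusting to match 0.2 gives s ≈ 32.33.
So α = 0.32·32.33 ≈ 10.35, β = 0.68·32.33 ≈ 21.99.

α ≈ 10.35, β ≈ 21.99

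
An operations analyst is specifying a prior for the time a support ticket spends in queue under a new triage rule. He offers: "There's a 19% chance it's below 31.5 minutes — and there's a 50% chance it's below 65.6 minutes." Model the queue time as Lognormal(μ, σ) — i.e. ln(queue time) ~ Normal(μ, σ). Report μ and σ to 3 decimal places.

If T ~ Lognormal(μ,σ) then ln T ~ Normal(μ,σ), so the p-quantile of ln T is μ + z_p·σ.
ln(31.5) = 3.45 and ln(65.6) = 4.184; z_{0.19} = -0.8779, z_{0.5} = 0.
σ = (4.184 − 3.45)/(0 − (-0.8779)) = 0.836.
μ = 3.45 − (-0.8779)·0.836 = 4.184.

μ ≈ 4.184, σ ≈ 0.836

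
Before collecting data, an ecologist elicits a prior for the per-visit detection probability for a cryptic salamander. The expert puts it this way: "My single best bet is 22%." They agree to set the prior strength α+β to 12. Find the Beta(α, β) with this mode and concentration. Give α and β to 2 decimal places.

α = 3.20, β = 8.80

For α,β > 1 the Beta mode is (α−1)/(α+β−2). With α+β = 12, the mode is (α−1)/10.
Set (α−1)/10 = 0.22 → α = 1 + 0.22·10 = 3.20.
β = 12 − α = 8.80.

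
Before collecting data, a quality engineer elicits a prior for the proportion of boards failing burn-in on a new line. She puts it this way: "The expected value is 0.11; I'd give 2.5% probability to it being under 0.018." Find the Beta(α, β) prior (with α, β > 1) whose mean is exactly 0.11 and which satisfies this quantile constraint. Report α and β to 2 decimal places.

With mean 0.11 fixed, write α = 0.11s, β = 0.89s where s = α+β.
Need P(θ < 0.018) = 0.025 under Beta(0.11s, 0.89s). Normal approximation: (q−m)/√(m(1−m)/s) ≈ z_{0.025} = -1.96, so s ≈ 0.11·0.89·(-1.96)²/(0.018−0.11)² = 44.4.
At s = 44.4: P(θ<0.018) ≈ 0.001. Adjusting to match 0.025 gives s ≈ 21.24.
So α = 0.11·21.24 ≈ 2.34, β = 0.89·21.24 ≈ 18.91.

α ≈ 2.34, β ≈ 18.91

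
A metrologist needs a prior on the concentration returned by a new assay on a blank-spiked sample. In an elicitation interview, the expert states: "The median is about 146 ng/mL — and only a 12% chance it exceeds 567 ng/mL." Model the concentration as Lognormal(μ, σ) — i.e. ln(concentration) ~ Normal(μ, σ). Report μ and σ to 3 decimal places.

If T ~ Lognormal(μ,σ) then ln T ~ Normal(μ,σ), so the p-quantile of ln T is μ + z_p·σ.
ln(146) = 4.984 and ln(567) = 6.34; z_{0.5} = 0, z_{0.88} = 1.175.
σ = (6.34 − 4.984)/(1.175 − (0)) = 1.155.
μ = 4.984 − (0)·1.155 = 4.984.

μ ≈ 4.984, σ ≈ 1.155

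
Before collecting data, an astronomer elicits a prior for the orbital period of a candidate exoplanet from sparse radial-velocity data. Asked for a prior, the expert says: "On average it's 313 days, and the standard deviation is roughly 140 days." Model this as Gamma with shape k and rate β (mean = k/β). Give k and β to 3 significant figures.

For Gamma(k, rate β): mean = k/β, variance = k/β², so CV = 1/√k.
CV = SD/mean = 140/313 = 0.4473, hence k = 1/CV² = 5.
Then β = k/mean = 5/313 = 0.016.

k ≈ 5, β ≈ 0.016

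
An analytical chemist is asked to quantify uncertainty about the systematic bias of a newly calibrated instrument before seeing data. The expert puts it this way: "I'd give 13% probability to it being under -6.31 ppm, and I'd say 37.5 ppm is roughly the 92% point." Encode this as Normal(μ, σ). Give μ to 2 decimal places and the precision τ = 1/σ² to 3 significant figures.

For Normal(μ,σ), the p-quantile is μ + z_p·σ. Here z_{0.13} = -1.126, z_{0.92} = 1.405.
So -6.31 = μ − 1.126σ and 37.5 = μ + 1.405σ.
Subtracting: σ = (37.5 − -6.31)/(1.405 − (-1.126)) = 17.31.
Then μ = -6.31 − (-1.126)·17.31 = 13.18.
Precision τ = 1/σ² = 1/17.31² = 0.00334.

μ = 13.18, τ = 0.00334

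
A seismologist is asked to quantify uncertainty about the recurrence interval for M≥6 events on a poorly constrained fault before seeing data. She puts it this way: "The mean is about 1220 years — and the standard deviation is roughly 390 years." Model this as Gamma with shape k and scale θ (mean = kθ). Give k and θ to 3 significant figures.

For Gamma(k, scale θ): mean = kθ, variance = kθ², so CV = 1/√k.
CV = SD/mean = 390/1220 = 0.3197, hence k = 1/CV² = 9.79.
Then θ = mean/k = 1220/9.79 = 125.

k ≈ 9.79, θ ≈ 125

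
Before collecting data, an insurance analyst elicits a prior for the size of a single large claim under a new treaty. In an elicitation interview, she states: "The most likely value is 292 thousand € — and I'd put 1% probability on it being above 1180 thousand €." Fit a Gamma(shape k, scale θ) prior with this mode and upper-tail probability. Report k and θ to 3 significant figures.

Gamma(k,θ) with k>1 has mode (k−1)θ, so θ = 292/(k−1).
Need P(X < 1180) = 0.99 with θ tied to k this way. Start at k = 2, θ = 292: P(X<1180) ≈ 0.911.
Too low — raise k to concentrate. Iterating converges to k ≈ 3.14.
Then θ = 292/(3.14−1) ≈ 137.

k ≈ 3.14, θ ≈ 137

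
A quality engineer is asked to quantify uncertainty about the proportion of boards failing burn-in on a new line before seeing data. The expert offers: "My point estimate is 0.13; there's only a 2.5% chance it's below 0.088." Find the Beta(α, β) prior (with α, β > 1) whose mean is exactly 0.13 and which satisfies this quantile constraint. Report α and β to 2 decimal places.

α ≈ 27.17, β ≈ 181.82

With mean 0.13 fixed, write α = 0.13s, β = 0.87s where s = α+β.
Need P(θ < 0.088) = 0.025 under Beta(0.13s, 0.87s). Normal approximation: (q−m)/√(m(1−m)/s) ≈ z_{0.025} = -1.96, so s ≈ 0.13·0.87·(-1.96)²/(0.088−0.13)² = 246.3.
At s = 246.3: P(θ<0.088) ≈ 0.016. Adjusting to match 0.025 gives s ≈ 208.99.
So α = 0.13·208.99 ≈ 27.17, β = 0.87·208.99 ≈ 181.82.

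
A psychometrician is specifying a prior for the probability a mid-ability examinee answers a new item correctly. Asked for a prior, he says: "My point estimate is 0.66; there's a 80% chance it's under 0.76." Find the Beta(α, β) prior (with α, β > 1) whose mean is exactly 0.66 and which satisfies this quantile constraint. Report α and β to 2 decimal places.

With mean 0.66 fixed, write α = 0.66s, β = 0.34s where s = α+β.
Need P(θ < 0.76) = 0.8 under Beta(0.66s, 0.34s). Normal approximation: (q−m)/√(m(1−m)/s) ≈ z_{0.8} = 0.842, so s ≈ 0.66·0.34·(0.842)²/(0.76−0.66)² = 15.9.
At s = 15.9: P(θ<0.76) ≈ 0.795. Adjusting to match 0.8 gives s ≈ 16.42.
So α = 0.66·16.42 ≈ 10.84, β = 0.34·16.42 ≈ 5.58.

α ≈ 10.84, β ≈ 5.58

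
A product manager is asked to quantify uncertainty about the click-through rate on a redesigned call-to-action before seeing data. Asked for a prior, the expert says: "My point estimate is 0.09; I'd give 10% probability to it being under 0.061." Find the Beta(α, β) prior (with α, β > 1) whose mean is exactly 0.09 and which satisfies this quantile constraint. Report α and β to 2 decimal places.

With mean 0.09 fixed, write α = 0.09s, β = 0.91s where s = α+β.
Need P(θ < 0.061) = 0.1 under Beta(0.09s, 0.91s). Normal approximation: (q−m)/√(m(1−m)/s) ≈ z_{0.1} = -1.28, so s ≈ 0.09·0.91·(-1.28)²/(0.061−0.09)² = 159.9.
At s = 159.9: P(θ<0.061) ≈ 0.087. Adjusting to match 0.1 gives s ≈ 144.42.
So α = 0.09·144.42 ≈ 13.00, β = 0.91·144.42 ≈ 131.42.

α ≈ 13.00, β ≈ 131.42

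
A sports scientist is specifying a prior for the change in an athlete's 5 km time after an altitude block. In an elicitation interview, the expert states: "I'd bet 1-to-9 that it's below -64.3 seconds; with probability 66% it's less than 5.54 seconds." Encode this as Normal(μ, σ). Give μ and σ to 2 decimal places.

The p-quantile of Normal(μ,σ) is μ + z_p·σ, with z_{0.1} = -1.282 and z_{0.66} = 0.4125.
Eliminate σ: μ = (z₂·x₁ − z₁·x₂)/(z₂ − z₁) = (0.4125·-64.3 − (-1.282)·5.54)/1.694 = -11.46.
Then σ = (x₂ − x₁)/(z₂ − z₁) = (5.54 − -64.3)/1.694 = 41.23.

μ = -11.46, σ = 41.23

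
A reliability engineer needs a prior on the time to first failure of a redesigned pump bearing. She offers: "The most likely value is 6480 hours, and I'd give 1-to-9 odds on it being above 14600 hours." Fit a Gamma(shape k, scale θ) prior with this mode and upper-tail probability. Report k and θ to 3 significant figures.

k ≈ 3.91, θ ≈ 2220

Gamma(k,θ) with k>1 has mode (k−1)θ, so θ = 6480/(k−1).
Need P(X < 14600) = 0.9 with θ tied to k this way. Start at k = 2, θ = 6480: P(X<14600) ≈ 0.658.
Too low — raise k to concentrate. Iterating converges to k ≈ 3.91.
Then θ = 6480/(3.91−1) ≈ 2220.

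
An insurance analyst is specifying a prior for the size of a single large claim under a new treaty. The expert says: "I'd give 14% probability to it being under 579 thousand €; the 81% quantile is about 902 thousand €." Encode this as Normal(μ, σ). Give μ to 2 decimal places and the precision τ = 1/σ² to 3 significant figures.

μ = 757.19, τ = 3.68e-05

For Normal(μ,σ), the p-quantile is μ + z_p·σ. Here z_{0.14} = -1.08, z_{0.81} = 0.8779.
So 579 = μ − 1.08σ and 902 = μ + 0.8779σ.
Subtracting: σ = (902 − 579)/(0.8779 − (-1.08)) = 164.95.
Then μ = 579 − (-1.08)·164.95 = 757.19.
Precision τ = 1/σ² = 1/164.9² = 3.68e-05.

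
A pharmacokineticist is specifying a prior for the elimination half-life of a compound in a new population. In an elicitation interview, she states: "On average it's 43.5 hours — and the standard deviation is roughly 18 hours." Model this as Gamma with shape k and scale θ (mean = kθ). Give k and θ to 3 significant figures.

k ≈ 5.84, θ ≈ 7.45

For Gamma(k, scale θ): mean = kθ, variance = kθ², so CV = 1/√k.
CV = SD/mean = 18/43.5 = 0.4138, hence k = 1/CV² = 5.84.
Then θ = mean/k = 43.5/5.84 = 7.45.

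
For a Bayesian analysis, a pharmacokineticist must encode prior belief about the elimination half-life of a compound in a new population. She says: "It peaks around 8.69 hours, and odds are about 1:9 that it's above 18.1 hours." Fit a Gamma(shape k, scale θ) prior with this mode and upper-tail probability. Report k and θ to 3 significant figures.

k ≈ 4.57, θ ≈ 2.44

Gamma(k,θ) with k>1 has mode (k−1)θ, so θ = 8.69/(k−1).
Need P(X < 18.1) = 0.9 with θ tied to k this way. Start at k = 2, θ = 8.69: P(X<18.1) ≈ 0.616.
Too low — raise k to concentrate. Iterating converges to k ≈ 4.57.
Then θ = 8.69/(4.57−1) ≈ 2.44.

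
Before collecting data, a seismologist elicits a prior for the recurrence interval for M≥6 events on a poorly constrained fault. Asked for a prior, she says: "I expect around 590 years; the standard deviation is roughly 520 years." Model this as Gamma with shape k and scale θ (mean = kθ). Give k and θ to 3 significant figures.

For Gamma(k, scale θ): mean = kθ, variance = kθ², so CV = 1/√k.
CV = SD/mean = 520/590 = 0.8814, hence k = 1/CV² = 1.29.
Then θ = mean/k = 590/1.29 = 458.

k ≈ 1.29, θ ≈ 458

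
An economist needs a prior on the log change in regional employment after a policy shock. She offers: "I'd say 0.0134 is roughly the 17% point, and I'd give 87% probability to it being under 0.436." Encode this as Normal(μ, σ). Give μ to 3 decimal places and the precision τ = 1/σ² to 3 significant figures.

μ = 0.207, τ = 24.2

The p-quantile of Normal(μ,σ) is μ + z_p·σ, with z_{0.17} = -0.9542 and z_{0.87} = 1.126.
Eliminate σ: μ = (z₂·x₁ − z₁·x₂)/(z₂ − z₁) = (1.126·0.0134 − (-0.9542)·0.436)/2.081 = 0.207.
Then σ = (x₂ − x₁)/(z₂ − z₁) = (0.436 − 0.0134)/2.081 = 0.203.
Precision τ = 1/σ² = 1/0.2031² = 24.2.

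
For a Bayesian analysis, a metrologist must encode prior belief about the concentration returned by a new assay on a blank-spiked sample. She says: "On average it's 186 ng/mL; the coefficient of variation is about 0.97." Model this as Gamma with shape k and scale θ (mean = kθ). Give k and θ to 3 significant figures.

For Gamma(k, scale θ): mean = kθ, variance = kθ², so CV = 1/√k.
CV = 0.97, hence k = 1/CV² = 1.06.
Then θ = mean/k = 186/1.06 = 175.

k ≈ 1.06, θ ≈ 175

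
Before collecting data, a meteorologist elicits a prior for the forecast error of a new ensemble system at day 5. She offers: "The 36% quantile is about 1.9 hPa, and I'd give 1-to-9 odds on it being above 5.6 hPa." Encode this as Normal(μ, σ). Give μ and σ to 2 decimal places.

μ = 2.71, σ = 2.26

For Normal(μ,σ), the p-quantile is μ + z_p·σ. Here z_{0.36} = -0.3585, z_{0.9} = 1.282.
So 1.9 = μ − 0.3585σ and 5.6 = μ + 1.282σ.
Subtracting: σ = (5.6 − 1.9)/(1.282 − (-0.3585)) = 2.26.
Then μ = 1.9 − (-0.3585)·2.26 = 2.71.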